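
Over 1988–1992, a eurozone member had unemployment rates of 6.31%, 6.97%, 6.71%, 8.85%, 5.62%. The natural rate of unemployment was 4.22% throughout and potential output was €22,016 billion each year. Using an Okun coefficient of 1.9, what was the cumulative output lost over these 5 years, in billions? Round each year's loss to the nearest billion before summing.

Year 1988: gap = -1.9 × (6.31 - 4.22) = -3.971%, loss ≈ 22016 × 3.971/100 ≈ 874.
Year 1989: gap = -1.9 × (6.97 - 4.22) = -5.225%, loss ≈ 22016 × 5.225/100 ≈ 1150.
Year 1990: gap = -1.9 × (6.71 - 4.22) = -4.731%, loss ≈ 22016 × 4.731/100 ≈ 1042.
Year 1991: gap = -1.9 × (8.85 - 4.22) = -8.797%, loss ≈ 22016 × 8.797/100 ≈ 1937.
Year 1992: gap = -1.9 × (5.62 - 4.22) = -2.66%, loss ≈ 22016 × 2.66/100 ≈ 586.
Total lost output = 874 + 1150 + 1042 + 1937 + 586 = 5589 billion.

€5,589 billion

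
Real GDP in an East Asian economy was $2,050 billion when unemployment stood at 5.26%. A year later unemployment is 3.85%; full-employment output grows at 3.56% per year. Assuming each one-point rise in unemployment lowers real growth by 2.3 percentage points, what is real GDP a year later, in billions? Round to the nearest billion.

Δu = 3.85 - 5.26 = -1.41 points.
Okun's law (growth form): g_Y = g_Y* - β × Δu = 3.56 - 2.3 × (-1.41) = 3.56 + 3.243 = 6.803%.
Real GDP in the next year = 2050 × (1 + 6.803/100) = 2050 × 1.06803 ≈ 2189 billion.

$2,189 billion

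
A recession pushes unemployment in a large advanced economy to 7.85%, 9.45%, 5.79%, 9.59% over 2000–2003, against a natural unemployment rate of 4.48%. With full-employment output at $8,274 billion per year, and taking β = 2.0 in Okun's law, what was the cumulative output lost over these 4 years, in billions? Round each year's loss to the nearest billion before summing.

Year 2000: gap = -2.0 × (7.85 - 4.48) = -6.74%, loss ≈ 8274 × 6.74/100 ≈ 558.
Year 2001: gap = -2.0 × (9.45 - 4.48) = -9.94%, loss ≈ 8274 × 9.94/100 ≈ 822.
Year 2002: gap = -2.0 × (5.79 - 4.48) = -2.62%, loss ≈ 8274 × 2.62/100 ≈ 217.
Year 2003: gap = -2.0 × (9.59 - 4.48) = -10.22%, loss ≈ 8274 × 10.22/100 ≈ 846.
Total lost output = 558 + 822 + 217 + 846 = 2443 billion.

$2,443 billion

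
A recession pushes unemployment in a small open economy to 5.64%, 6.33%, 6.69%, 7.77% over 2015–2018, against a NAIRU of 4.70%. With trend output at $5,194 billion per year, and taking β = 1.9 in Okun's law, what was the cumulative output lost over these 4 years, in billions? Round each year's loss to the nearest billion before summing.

$753 billion

Year 2015: gap = -1.9 × (5.64 - 4.7) = -1.786%, loss ≈ 5194 × 1.786/100 ≈ 93.
Year 2016: gap = -1.9 × (6.33 - 4.7) = -3.097%, loss ≈ 5194 × 3.097/100 ≈ 161.
Year 2017: gap = -1.9 × (6.69 - 4.7) = -3.781%, loss ≈ 5194 × 3.781/100 ≈ 196.
Year 2018: gap = -1.9 × (7.77 - 4.7) = -5.833%, loss ≈ 5194 × 5.833/100 ≈ 303.
Total lost output = 93 + 161 + 196 + 303 = 753 billion.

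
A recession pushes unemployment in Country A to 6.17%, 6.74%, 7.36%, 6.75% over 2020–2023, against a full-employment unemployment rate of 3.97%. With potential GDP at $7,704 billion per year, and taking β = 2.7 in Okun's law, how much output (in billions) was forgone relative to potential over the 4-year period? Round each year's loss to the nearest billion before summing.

Year 2020: gap = -2.7 × (6.17 - 3.97) = -5.94%, loss ≈ 7704 × 5.94/100 ≈ 458.
Year 2021: gap = -2.7 × (6.74 - 3.97) = -7.479%, loss ≈ 7704 × 7.479/100 ≈ 576.
Year 2022: gap = -2.7 × (7.36 - 3.97) = -9.153%, loss ≈ 7704 × 9.153/100 ≈ 705.
Year 2023: gap = -2.7 × (6.75 - 3.97) = -7.506%, loss ≈ 7704 × 7.506/100 ≈ 578.
Total lost output = 458 + 576 + 705 + 578 = 2317 billion.

$2,317 billion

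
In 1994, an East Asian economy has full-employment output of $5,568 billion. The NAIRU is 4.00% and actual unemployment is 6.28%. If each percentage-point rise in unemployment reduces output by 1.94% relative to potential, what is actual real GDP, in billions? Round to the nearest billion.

Unemployment gap = 6.28 - 4 = 2.28 points, so the output gap is -1.94 × 2.28 = -4.4232%.
Actual GDP = 5568 × (1 - 4.4232/100) = 5568 × 0.955768 ≈ 5322 billion.

$5,322 billion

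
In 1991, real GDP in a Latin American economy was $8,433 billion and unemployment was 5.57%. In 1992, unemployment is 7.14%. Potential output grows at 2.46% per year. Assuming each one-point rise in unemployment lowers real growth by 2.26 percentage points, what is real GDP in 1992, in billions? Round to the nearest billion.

$8,341 billion

Δu = 7.14 - 5.57 = 1.57 points.
Okun's law (growth form): g_Y = g_Y* - β × Δu = 2.46 - 2.26 × (1.57) = 2.46 - 3.5482 = -1.0882%.
Real GDP in the next year = 8433 × (1 - 1.0882/100) = 8433 × 0.989118 ≈ 8341 billion.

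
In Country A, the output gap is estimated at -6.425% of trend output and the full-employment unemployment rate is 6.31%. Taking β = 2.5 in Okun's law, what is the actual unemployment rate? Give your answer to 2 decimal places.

From Okun's law, u - u* = -(output gap)/β = -(-6.425)/2.5 = 2.57 points.
So u = 6.31 + 2.57 = 8.88%.

8.88%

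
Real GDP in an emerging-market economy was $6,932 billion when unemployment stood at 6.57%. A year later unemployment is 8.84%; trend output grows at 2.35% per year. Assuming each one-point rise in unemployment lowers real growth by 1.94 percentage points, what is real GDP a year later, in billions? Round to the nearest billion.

Δu = 8.84 - 6.57 = 2.27 points.
Okun's law (growth form): g_Y = g_Y* - β × Δu = 2.35 - 1.94 × (2.27) = 2.35 - 4.4038 = -2.0538%.
Real GDP in the next year = 6932 × (1 - 2.0538/100) = 6932 × 0.979462 ≈ 6790 billion.

$6,790 billion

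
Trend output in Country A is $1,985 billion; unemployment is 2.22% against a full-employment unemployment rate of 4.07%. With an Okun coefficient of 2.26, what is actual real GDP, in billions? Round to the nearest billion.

$2,068 billion

Unemployment gap = 2.22 - 4.07 = -1.85 points, so the output gap is -2.26 × (-1.85) = 4.181%.
Actual GDP = 1985 × (1 + 4.181/100) = 1985 × 1.04181 ≈ 2068 billion.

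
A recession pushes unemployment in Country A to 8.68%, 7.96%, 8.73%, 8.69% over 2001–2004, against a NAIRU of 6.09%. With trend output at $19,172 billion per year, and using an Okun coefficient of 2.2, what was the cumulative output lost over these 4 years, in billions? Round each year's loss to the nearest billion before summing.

Year 2001: gap = -2.2 × (8.68 - 6.09) = -5.698%, loss ≈ 19172 × 5.698/100 ≈ 1092.
Year 2002: gap = -2.2 × (7.96 - 6.09) = -4.114%, loss ≈ 19172 × 4.114/100 ≈ 789.
Year 2003: gap = -2.2 × (8.73 - 6.09) = -5.808%, loss ≈ 19172 × 5.808/100 ≈ 1114.
Year 2004: gap = -2.2 × (8.69 - 6.09) = -5.72%, loss ≈ 19172 × 5.72/100 ≈ 1097.
Total lost output = 1092 + 789 + 1114 + 1097 = 4092 billion.

$4,092 billion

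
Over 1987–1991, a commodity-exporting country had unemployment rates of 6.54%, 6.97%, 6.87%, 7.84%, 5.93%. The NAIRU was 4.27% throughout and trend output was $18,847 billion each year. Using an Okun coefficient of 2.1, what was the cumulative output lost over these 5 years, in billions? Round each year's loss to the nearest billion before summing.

Year 1987: gap = -2.1 × (6.54 - 4.27) = -4.767%, loss ≈ 18847 × 4.767/100 ≈ 898.
Year 1988: gap = -2.1 × (6.97 - 4.27) = -5.67%, loss ≈ 18847 × 5.67/100 ≈ 1069.
Year 1989: gap = -2.1 × (6.87 - 4.27) = -5.46%, loss ≈ 18847 × 5.46/100 ≈ 1029.
Year 1990: gap = -2.1 × (7.84 - 4.27) = -7.497%, loss ≈ 18847 × 7.497/100 ≈ 1413.
Year 1991: gap = -2.1 × (5.93 - 4.27) = -3.486%, loss ≈ 18847 × 3.486/100 ≈ 657.
Total lost output = 898 + 1069 + 1029 + 1413 + 657 = 5066 billion.

$5,066 billion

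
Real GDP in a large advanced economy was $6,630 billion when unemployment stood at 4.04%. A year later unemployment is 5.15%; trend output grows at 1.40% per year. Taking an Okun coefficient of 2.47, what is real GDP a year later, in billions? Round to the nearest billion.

$6,541 billion

Δu = 5.15 - 4.04 = 1.11 points.
Okun's law (growth form): g_Y = g_Y* - β × Δu = 1.40 - 2.47 × (1.11) = 1.4 - 2.7417 = -1.3417%.
Real GDP in the next year = 6630 × (1 - 1.3417/100) = 6630 × 0.986583 ≈ 6541 billion.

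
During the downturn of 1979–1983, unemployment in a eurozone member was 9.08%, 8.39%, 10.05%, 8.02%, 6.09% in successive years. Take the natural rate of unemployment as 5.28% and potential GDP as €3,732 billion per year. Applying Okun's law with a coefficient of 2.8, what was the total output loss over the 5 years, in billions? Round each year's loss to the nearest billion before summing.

€1,591 billion

Year 1979: gap = -2.8 × (9.08 - 5.28) = -10.64%, loss ≈ 3732 × 10.64/100 ≈ 397.
Year 1980: gap = -2.8 × (8.39 - 5.28) = -8.708%, loss ≈ 3732 × 8.708/100 ≈ 325.
Year 1981: gap = -2.8 × (10.05 - 5.28) = -13.356%, loss ≈ 3732 × 13.356/100 ≈ 498.
Year 1982: gap = -2.8 × (8.02 - 5.28) = -7.672%, loss ≈ 3732 × 7.672/100 ≈ 286.
Year 1983: gap = -2.8 × (6.09 - 5.28) = -2.268%, loss ≈ 3732 × 2.268/100 ≈ 85.
Total lost output = 397 + 325 + 498 + 286 + 85 = 1591 billion.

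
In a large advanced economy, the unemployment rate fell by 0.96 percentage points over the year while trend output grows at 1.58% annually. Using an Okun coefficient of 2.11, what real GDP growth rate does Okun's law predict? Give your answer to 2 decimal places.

Growth-rate Okun's law: g_Y = g_Y* - β × Δu.
g_Y = 1.58 - 2.11 × (-0.96) = 1.58 + 2.0256 = 3.6056%, i.e. 3.61% to 2 d.p.

3.61%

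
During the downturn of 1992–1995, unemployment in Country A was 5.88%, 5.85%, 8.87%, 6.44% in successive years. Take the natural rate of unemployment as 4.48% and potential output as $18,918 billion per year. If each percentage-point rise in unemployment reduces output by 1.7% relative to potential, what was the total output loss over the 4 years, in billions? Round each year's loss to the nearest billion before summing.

Year 1992: gap = -1.7 × (5.88 - 4.48) = -2.38%, loss ≈ 18918 × 2.38/100 ≈ 450.
Year 1993: gap = -1.7 × (5.85 - 4.48) = -2.329%, loss ≈ 18918 × 2.329/100 ≈ 441.
Year 1994: gap = -1.7 × (8.87 - 4.48) = -7.463%, loss ≈ 18918 × 7.463/100 ≈ 1412.
Year 1995: gap = -1.7 × (6.44 - 4.48) = -3.332%, loss ≈ 18918 × 3.332/100 ≈ 630.
Total lost output = 450 + 441 + 1412 + 630 = 2933 billion.

$2,933 billion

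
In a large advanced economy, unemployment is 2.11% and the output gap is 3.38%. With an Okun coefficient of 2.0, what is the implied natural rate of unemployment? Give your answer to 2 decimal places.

3.80%

From Okun's law, u - u* = -(output gap)/β = -(3.38)/2.0 = -1.69 points.
So u* = 2.11 + 1.69 = 3.80%.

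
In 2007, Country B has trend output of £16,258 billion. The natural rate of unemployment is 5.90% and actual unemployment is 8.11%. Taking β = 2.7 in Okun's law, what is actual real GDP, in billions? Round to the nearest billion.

Unemployment gap = 8.11 - 5.9 = 2.21 points, so the output gap is -2.7 × 2.21 = -5.967%.
Actual GDP = 16258 × (1 - 5.967/100) = 16258 × 0.94033 ≈ 15288 billion.

£15,288 billion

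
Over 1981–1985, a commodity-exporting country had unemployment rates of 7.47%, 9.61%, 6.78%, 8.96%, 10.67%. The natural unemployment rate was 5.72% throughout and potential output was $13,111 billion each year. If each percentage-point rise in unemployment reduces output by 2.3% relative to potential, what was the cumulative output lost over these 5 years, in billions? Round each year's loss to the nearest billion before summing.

$4,491 billion

Year 1981: gap = -2.3 × (7.47 - 5.72) = -4.025%, loss ≈ 13111 × 4.025/100 ≈ 528.
Year 1982: gap = -2.3 × (9.61 - 5.72) = -8.947%, loss ≈ 13111 × 8.947/100 ≈ 1173.
Year 1983: gap = -2.3 × (6.78 - 5.72) = -2.438%, loss ≈ 13111 × 2.438/100 ≈ 320.
Year 1984: gap = -2.3 × (8.96 - 5.72) = -7.452%, loss ≈ 13111 × 7.452/100 ≈ 977.
Year 1985: gap = -2.3 × (10.67 - 5.72) = -11.385%, loss ≈ 13111 × 11.385/100 ≈ 1493.
Total lost output = 528 + 1173 + 320 + 977 + 1493 = 4491 billion.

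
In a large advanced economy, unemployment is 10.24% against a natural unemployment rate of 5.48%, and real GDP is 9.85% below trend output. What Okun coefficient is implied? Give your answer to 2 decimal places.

Okun's law: output gap = -β × (u - u*).
-9.85 = -β × (10.24 - 5.48) = -β × 4.76, so β = 9.85/4.76 = 2.07.

β ≈ 2.07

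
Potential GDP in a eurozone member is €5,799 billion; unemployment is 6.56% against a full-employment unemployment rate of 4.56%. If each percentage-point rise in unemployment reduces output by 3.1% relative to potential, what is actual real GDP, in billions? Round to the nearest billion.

Unemployment gap = 6.56 - 4.56 = 2 points, so the output gap is -3.1 × 2 = -6.2%.
Actual GDP = 5799 × (1 - 6.2/100) = 5799 × 0.938 ≈ 5439 billion.

€5,439 billion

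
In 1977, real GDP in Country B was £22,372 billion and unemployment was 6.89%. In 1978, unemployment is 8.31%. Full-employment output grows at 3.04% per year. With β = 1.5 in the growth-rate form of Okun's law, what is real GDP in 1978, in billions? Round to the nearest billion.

£22,576 billion

Δu = 8.31 - 6.89 = 1.42 points.
Okun's law (growth form): g_Y = g_Y* - β × Δu = 3.04 - 1.5 × (1.42) = 3.04 - 2.13 = 0.91%.
Real GDP in the next year = 22372 × (1 + 0.91/100) = 22372 × 1.0091 ≈ 22576 billion.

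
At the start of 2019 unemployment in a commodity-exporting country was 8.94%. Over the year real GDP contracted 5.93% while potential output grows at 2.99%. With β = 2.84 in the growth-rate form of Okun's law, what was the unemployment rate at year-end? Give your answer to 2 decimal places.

12.08%

Growth-rate Okun's law: g_Y = g_Y* - β × Δu, so Δu = (g_Y* - g_Y)/β.
Δu = (2.99 + 5.93)/2.84 = 8.92/2.84 = 3.14 percentage points.
Year-end unemployment = 8.94 + 3.14 = 12.08%.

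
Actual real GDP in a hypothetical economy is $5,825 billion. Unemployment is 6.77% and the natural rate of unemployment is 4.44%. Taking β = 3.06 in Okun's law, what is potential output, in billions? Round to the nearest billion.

Unemployment gap = 6.77 - 4.44 = 2.33 points, so output gap = -3.06 × 2.33 = -7.1298%.
Since Y = Y* × (1 + gap/100), Y* = 5825/0.928702 ≈ 6272 billion.

$6,272 billion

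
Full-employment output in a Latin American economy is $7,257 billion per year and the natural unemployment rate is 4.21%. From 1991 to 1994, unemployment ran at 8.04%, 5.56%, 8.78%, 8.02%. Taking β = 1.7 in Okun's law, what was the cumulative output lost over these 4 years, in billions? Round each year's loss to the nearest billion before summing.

Year 1991: gap = -1.7 × (8.04 - 4.21) = -6.511%, loss ≈ 7257 × 6.511/100 ≈ 473.
Year 1992: gap = -1.7 × (5.56 - 4.21) = -2.295%, loss ≈ 7257 × 2.295/100 ≈ 167.
Year 1993: gap = -1.7 × (8.78 - 4.21) = -7.769%, loss ≈ 7257 × 7.769/100 ≈ 564.
Year 1994: gap = -1.7 × (8.02 - 4.21) = -6.477%, loss ≈ 7257 × 6.477/100 ≈ 470.
Total lost output = 473 + 167 + 564 + 470 = 1674 billion.

$1,674 billion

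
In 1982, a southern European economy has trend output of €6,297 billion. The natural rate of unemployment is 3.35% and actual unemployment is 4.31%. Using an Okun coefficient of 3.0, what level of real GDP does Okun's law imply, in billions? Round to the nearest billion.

€6,116 billion

Unemployment gap = 4.31 - 3.35 = 0.96 points, so the output gap is -3 × 0.96 = -2.88%.
Actual GDP = 6297 × (1 - 2.88/100) = 6297 × 0.9712 ≈ 6116 billion.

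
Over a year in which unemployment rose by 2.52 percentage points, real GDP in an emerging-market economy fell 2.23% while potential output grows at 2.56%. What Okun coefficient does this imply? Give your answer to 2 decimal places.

β ≈ 1.90

Growth form: g_Y = g_Y* - β × Δu, so β = (g_Y* - g_Y)/Δu.
β = (2.56 + 2.23)/2.52 = 4.79/2.52 = 1.90.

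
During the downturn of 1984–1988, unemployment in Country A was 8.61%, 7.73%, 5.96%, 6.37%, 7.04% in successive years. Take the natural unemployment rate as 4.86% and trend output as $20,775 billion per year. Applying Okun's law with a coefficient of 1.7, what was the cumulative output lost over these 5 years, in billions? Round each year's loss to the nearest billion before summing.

Year 1984: gap = -1.7 × (8.61 - 4.86) = -6.375%, loss ≈ 20775 × 6.375/100 ≈ 1324.
Year 1985: gap = -1.7 × (7.73 - 4.86) = -4.879%, loss ≈ 20775 × 4.879/100 ≈ 1014.
Year 1986: gap = -1.7 × (5.96 - 4.86) = -1.87%, loss ≈ 20775 × 1.87/100 ≈ 388.
Year 1987: gap = -1.7 × (6.37 - 4.86) = -2.567%, loss ≈ 20775 × 2.567/100 ≈ 533.
Year 1988: gap = -1.7 × (7.04 - 4.86) = -3.706%, loss ≈ 20775 × 3.706/100 ≈ 770.
Total lost output = 1324 + 1014 + 388 + 533 + 770 = 4029 billion.

$4,029 billion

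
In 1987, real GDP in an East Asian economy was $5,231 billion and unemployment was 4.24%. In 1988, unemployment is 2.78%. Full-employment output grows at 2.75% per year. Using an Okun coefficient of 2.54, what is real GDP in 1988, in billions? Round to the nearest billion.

Δu = 2.78 - 4.24 = -1.46 points.
Okun's law (growth form): g_Y = g_Y* - β × Δu = 2.75 - 2.54 × (-1.46) = 2.75 + 3.7084 = 6.4584%.
Real GDP in the next year = 5231 × (1 + 6.4584/100) = 5231 × 1.064584 ≈ 5569 billion.

$5,569 billion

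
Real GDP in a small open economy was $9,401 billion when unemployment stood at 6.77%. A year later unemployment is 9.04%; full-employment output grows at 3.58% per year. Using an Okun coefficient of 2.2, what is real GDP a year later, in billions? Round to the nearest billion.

$9,268 billion

Δu = 9.04 - 6.77 = 2.27 points.
Okun's law (growth form): g_Y = g_Y* - β × Δu = 3.58 - 2.2 × (2.27) = 3.58 - 4.994 = -1.414%.
Real GDP in the next year = 9401 × (1 - 1.414/100) = 9401 × 0.98586 ≈ 9268 billion.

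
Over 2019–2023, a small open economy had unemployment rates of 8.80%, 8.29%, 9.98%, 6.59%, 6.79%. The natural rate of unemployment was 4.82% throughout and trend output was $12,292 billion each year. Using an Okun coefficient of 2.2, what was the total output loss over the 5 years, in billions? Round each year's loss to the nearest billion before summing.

Year 2019: gap = -2.2 × (8.8 - 4.82) = -8.756%, loss ≈ 12292 × 8.756/100 ≈ 1076.
Year 2020: gap = -2.2 × (8.29 - 4.82) = -7.634%, loss ≈ 12292 × 7.634/100 ≈ 938.
Year 2021: gap = -2.2 × (9.98 - 4.82) = -11.352%, loss ≈ 12292 × 11.352/100 ≈ 1395.
Year 2022: gap = -2.2 × (6.59 - 4.82) = -3.894%, loss ≈ 12292 × 3.894/100 ≈ 479.
Year 2023: gap = -2.2 × (6.79 - 4.82) = -4.334%, loss ≈ 12292 × 4.334/100 ≈ 533.
Total lost output = 1076 + 938 + 1395 + 479 + 533 = 4421 billion.

$4,421 billion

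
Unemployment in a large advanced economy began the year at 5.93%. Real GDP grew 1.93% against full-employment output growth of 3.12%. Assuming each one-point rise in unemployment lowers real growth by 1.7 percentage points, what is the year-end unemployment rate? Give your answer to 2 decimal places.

6.63%

Growth-rate Okun's law: g_Y = g_Y* - β × Δu, so Δu = (g_Y* - g_Y)/β.
Δu = (3.12 - 1.93)/1.7 = 1.19/1.7 = 0.70 percentage points.
Year-end unemployment = 5.93 + 0.7 = 6.63%.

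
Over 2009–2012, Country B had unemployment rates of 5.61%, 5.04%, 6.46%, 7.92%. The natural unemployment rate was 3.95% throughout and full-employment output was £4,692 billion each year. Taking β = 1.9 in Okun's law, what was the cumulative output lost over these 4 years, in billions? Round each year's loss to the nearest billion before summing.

£823 billion

Year 2009: gap = -1.9 × (5.61 - 3.95) = -3.154%, loss ≈ 4692 × 3.154/100 ≈ 148.
Year 2010: gap = -1.9 × (5.04 - 3.95) = -2.071%, loss ≈ 4692 × 2.071/100 ≈ 97.
Year 2011: gap = -1.9 × (6.46 - 3.95) = -4.769%, loss ≈ 4692 × 4.769/100 ≈ 224.
Year 2012: gap = -1.9 × (7.92 - 3.95) = -7.543%, loss ≈ 4692 × 7.543/100 ≈ 354.
Total lost output = 148 + 97 + 224 + 354 = 823 billion.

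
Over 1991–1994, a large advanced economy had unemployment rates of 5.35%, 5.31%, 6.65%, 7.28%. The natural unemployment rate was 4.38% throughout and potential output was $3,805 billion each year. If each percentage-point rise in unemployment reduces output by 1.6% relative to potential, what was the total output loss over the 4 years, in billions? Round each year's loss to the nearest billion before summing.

$431 billion

Year 1991: gap = -1.6 × (5.35 - 4.38) = -1.552%, loss ≈ 3805 × 1.552/100 ≈ 59.
Year 1992: gap = -1.6 × (5.31 - 4.38) = -1.488%, loss ≈ 3805 × 1.488/100 ≈ 57.
Year 1993: gap = -1.6 × (6.65 - 4.38) = -3.632%, loss ≈ 3805 × 3.632/100 ≈ 138.
Year 1994: gap = -1.6 × (7.28 - 4.38) = -4.64%, loss ≈ 3805 × 4.64/100 ≈ 177.
Total lost output = 59 + 57 + 138 + 177 = 431 billion.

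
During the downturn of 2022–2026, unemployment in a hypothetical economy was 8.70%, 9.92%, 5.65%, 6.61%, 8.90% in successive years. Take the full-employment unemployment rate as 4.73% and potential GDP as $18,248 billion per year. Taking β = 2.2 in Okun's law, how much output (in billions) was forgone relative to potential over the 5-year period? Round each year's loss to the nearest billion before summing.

$6,476 billion

Year 2022: gap = -2.2 × (8.7 - 4.73) = -8.734%, loss ≈ 18248 × 8.734/100 ≈ 1594.
Year 2023: gap = -2.2 × (9.92 - 4.73) = -11.418%, loss ≈ 18248 × 11.418/100 ≈ 2084.
Year 2024: gap = -2.2 × (5.65 - 4.73) = -2.024%, loss ≈ 18248 × 2.024/100 ≈ 369.
Year 2025: gap = -2.2 × (6.61 - 4.73) = -4.136%, loss ≈ 18248 × 4.136/100 ≈ 755.
Year 2026: gap = -2.2 × (8.9 - 4.73) = -9.174%, loss ≈ 18248 × 9.174/100 ≈ 1674.
Total lost output = 1594 + 2084 + 369 + 755 + 1674 = 6476 billion.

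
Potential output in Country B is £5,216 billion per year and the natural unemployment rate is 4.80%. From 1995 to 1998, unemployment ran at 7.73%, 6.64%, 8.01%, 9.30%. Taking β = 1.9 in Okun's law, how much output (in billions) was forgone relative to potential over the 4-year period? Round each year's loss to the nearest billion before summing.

Year 1995: gap = -1.9 × (7.73 - 4.8) = -5.567%, loss ≈ 5216 × 5.567/100 ≈ 290.
Year 1996: gap = -1.9 × (6.64 - 4.8) = -3.496%, loss ≈ 5216 × 3.496/100 ≈ 182.
Year 1997: gap = -1.9 × (8.01 - 4.8) = -6.099%, loss ≈ 5216 × 6.099/100 ≈ 318.
Year 1998: gap = -1.9 × (9.3 - 4.8) = -8.55%, loss ≈ 5216 × 8.55/100 ≈ 446.
Total lost output = 290 + 182 + 318 + 446 = 1236 billion.

£1,236 billion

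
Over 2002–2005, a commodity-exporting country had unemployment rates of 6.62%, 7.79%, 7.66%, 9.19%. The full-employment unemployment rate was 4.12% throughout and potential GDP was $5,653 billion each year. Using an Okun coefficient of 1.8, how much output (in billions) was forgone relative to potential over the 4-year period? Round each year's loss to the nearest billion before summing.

$1,503 billion

Year 2002: gap = -1.8 × (6.62 - 4.12) = -4.5%, loss ≈ 5653 × 4.5/100 ≈ 254.
Year 2003: gap = -1.8 × (7.79 - 4.12) = -6.606%, loss ≈ 5653 × 6.606/100 ≈ 373.
Year 2004: gap = -1.8 × (7.66 - 4.12) = -6.372%, loss ≈ 5653 × 6.372/100 ≈ 360.
Year 2005: gap = -1.8 × (9.19 - 4.12) = -9.126%, loss ≈ 5653 × 9.126/100 ≈ 516.
Total lost output = 254 + 373 + 360 + 516 = 1503 billion.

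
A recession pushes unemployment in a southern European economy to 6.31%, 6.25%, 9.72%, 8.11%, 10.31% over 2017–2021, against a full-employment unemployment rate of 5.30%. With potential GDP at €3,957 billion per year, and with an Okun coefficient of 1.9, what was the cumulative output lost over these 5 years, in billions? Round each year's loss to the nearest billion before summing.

€1,067 billion

Year 2017: gap = -1.9 × (6.31 - 5.3) = -1.919%, loss ≈ 3957 × 1.919/100 ≈ 76.
Year 2018: gap = -1.9 × (6.25 - 5.3) = -1.805%, loss ≈ 3957 × 1.805/100 ≈ 71.
Year 2019: gap = -1.9 × (9.72 - 5.3) = -8.398%, loss ≈ 3957 × 8.398/100 ≈ 332.
Year 2020: gap = -1.9 × (8.11 - 5.3) = -5.339%, loss ≈ 3957 × 5.339/100 ≈ 211.
Year 2021: gap = -1.9 × (10.31 - 5.3) = -9.519%, loss ≈ 3957 × 9.519/100 ≈ 377.
Total lost output = 76 + 71 + 332 + 211 + 377 = 1067 billion.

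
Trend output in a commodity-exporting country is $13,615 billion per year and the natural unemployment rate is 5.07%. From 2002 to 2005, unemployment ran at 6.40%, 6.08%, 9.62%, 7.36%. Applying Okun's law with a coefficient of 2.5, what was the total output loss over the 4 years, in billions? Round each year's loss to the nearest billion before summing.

$3,125 billion

Year 2002: gap = -2.5 × (6.4 - 5.07) = -3.325%, loss ≈ 13615 × 3.325/100 ≈ 453.
Year 2003: gap = -2.5 × (6.08 - 5.07) = -2.525%, loss ≈ 13615 × 2.525/100 ≈ 344.
Year 2004: gap = -2.5 × (9.62 - 5.07) = -11.375%, loss ≈ 13615 × 11.375/100 ≈ 1549.
Year 2005: gap = -2.5 × (7.36 - 5.07) = -5.725%, loss ≈ 13615 × 5.725/100 ≈ 779.
Total lost output = 453 + 344 + 1549 + 779 = 3125 billion.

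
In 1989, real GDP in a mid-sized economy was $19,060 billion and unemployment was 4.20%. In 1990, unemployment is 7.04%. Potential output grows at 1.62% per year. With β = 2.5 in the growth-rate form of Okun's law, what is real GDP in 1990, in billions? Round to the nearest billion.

Δu = 7.04 - 4.2 = 2.84 points.
Okun's law (growth form): g_Y = g_Y* - β × Δu = 1.62 - 2.5 × (2.84) = 1.62 - 7.1 = -5.48%.
Real GDP in the next year = 19060 × (1 - 5.48/100) = 19060 × 0.9452 ≈ 18016 billion.

$18,016 billion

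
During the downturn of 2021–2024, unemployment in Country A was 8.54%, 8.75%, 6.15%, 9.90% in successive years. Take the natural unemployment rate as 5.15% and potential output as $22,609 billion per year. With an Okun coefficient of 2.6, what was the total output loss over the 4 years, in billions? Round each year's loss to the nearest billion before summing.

Year 2021: gap = -2.6 × (8.54 - 5.15) = -8.814%, loss ≈ 22609 × 8.814/100 ≈ 1993.
Year 2022: gap = -2.6 × (8.75 - 5.15) = -9.36%, loss ≈ 22609 × 9.36/100 ≈ 2116.
Year 2023: gap = -2.6 × (6.15 - 5.15) = -2.6%, loss ≈ 22609 × 2.6/100 ≈ 588.
Year 2024: gap = -2.6 × (9.9 - 5.15) = -12.35%, loss ≈ 22609 × 12.35/100 ≈ 2792.
Total lost output = 1993 + 2116 + 588 + 2792 = 7489 billion.

$7,489 billion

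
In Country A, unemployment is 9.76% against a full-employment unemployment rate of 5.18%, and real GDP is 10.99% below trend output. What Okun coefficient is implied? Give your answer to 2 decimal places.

Okun's law: output gap = -β × (u - u*).
-10.99 = -β × (9.76 - 5.18) = -β × 4.58, so β = 10.99/4.58 = 2.40.

β ≈ 2.40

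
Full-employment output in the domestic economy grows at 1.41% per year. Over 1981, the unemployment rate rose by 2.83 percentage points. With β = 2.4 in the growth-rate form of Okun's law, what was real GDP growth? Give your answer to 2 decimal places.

-5.38%

Growth-rate Okun's law: g_Y = g_Y* - β × Δu.
g_Y = 1.41 - 2.4 × (2.83) = 1.41 - 6.792 = -5.382%, i.e. -5.38% to 2 d.p.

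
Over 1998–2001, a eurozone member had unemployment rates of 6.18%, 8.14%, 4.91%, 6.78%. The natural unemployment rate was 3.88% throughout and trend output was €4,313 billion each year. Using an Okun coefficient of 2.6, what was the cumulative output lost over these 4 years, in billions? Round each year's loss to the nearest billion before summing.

€1,177 billion

Year 1998: gap = -2.6 × (6.18 - 3.88) = -5.98%, loss ≈ 4313 × 5.98/100 ≈ 258.
Year 1999: gap = -2.6 × (8.14 - 3.88) = -11.076%, loss ≈ 4313 × 11.076/100 ≈ 478.
Year 2000: gap = -2.6 × (4.91 - 3.88) = -2.678%, loss ≈ 4313 × 2.678/100 ≈ 116.
Year 2001: gap = -2.6 × (6.78 - 3.88) = -7.54%, loss ≈ 4313 × 7.54/100 ≈ 325.
Total lost output = 258 + 478 + 116 + 325 = 1177 billion.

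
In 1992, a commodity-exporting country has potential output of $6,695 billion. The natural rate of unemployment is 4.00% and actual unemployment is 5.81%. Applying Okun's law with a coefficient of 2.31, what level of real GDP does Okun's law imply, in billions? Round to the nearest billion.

$6,415 billion

Unemployment gap = 5.81 - 4 = 1.81 points, so the output gap is -2.31 × 1.81 = -4.1811%.
Actual GDP = 6695 × (1 - 4.1811/100) = 6695 × 0.958189 ≈ 6415 billion.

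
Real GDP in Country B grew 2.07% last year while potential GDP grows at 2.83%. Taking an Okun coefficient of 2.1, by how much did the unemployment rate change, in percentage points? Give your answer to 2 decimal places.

Growth-rate Okun's law: g_Y = g_Y* - β × Δu, so Δu = (g_Y* - g_Y)/β.
Δu = (2.83 - 2.07)/2.1 = 0.76/2.1 = 0.36 percentage points.

0.36 percentage points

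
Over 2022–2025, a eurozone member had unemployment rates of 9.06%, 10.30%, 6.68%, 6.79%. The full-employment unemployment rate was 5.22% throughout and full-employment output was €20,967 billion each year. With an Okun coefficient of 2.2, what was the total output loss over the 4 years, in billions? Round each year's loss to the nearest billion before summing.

€5,511 billion

Year 2022: gap = -2.2 × (9.06 - 5.22) = -8.448%, loss ≈ 20967 × 8.448/100 ≈ 1771.
Year 2023: gap = -2.2 × (10.3 - 5.22) = -11.176%, loss ≈ 20967 × 11.176/100 ≈ 2343.
Year 2024: gap = -2.2 × (6.68 - 5.22) = -3.212%, loss ≈ 20967 × 3.212/100 ≈ 673.
Year 2025: gap = -2.2 × (6.79 - 5.22) = -3.454%, loss ≈ 20967 × 3.454/100 ≈ 724.
Total lost output = 1771 + 2343 + 673 + 724 = 5511 billion.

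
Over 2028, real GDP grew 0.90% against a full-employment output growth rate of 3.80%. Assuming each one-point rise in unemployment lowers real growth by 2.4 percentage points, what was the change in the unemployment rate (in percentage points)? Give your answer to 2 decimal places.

1.21 percentage points

Growth-rate Okun's law: g_Y = g_Y* - β × Δu, so Δu = (g_Y* - g_Y)/β.
Δu = (3.8 - 0.9)/2.4 = 2.9/2.4 = 1.21 percentage points.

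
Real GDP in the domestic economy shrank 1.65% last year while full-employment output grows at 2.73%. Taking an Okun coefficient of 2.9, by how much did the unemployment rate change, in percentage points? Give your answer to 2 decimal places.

1.51 percentage points

Growth-rate Okun's law: g_Y = g_Y* - β × Δu, so Δu = (g_Y* - g_Y)/β.
Δu = (2.73 + 1.65)/2.9 = 4.38/2.9 = 1.51 percentage points.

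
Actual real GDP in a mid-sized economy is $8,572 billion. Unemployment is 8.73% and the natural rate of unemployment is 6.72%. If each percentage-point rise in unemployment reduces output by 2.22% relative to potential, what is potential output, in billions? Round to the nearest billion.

Unemployment gap = 8.73 - 6.72 = 2.01 points, so output gap = -2.22 × 2.01 = -4.4622%.
Since Y = Y* × (1 + gap/100), Y* = 8572/0.955378 ≈ 8972 billion.

$8,972 billion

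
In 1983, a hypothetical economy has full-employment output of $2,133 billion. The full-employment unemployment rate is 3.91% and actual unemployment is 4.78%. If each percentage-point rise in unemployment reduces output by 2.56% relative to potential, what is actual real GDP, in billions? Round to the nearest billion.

$2,085 billion

Unemployment gap = 4.78 - 3.91 = 0.87 points, so the output gap is -2.56 × 0.87 = -2.2272%.
Actual GDP = 2133 × (1 - 2.2272/100) = 2133 × 0.977728 ≈ 2085 billion.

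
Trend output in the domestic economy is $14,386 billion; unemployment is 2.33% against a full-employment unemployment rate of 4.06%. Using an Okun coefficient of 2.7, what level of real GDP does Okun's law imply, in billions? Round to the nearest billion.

$15,058 billion

Unemployment gap = 2.33 - 4.06 = -1.73 points, so the output gap is -2.7 × (-1.73) = 4.671%.
Actual GDP = 14386 × (1 + 4.671/100) = 14386 × 1.04671 ≈ 15058 billion.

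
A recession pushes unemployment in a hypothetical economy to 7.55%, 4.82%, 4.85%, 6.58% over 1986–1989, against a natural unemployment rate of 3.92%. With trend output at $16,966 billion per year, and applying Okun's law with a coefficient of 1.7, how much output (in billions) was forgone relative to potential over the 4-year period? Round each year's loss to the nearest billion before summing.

$2,342 billion

Year 1986: gap = -1.7 × (7.55 - 3.92) = -6.171%, loss ≈ 16966 × 6.171/100 ≈ 1047.
Year 1987: gap = -1.7 × (4.82 - 3.92) = -1.53%, loss ≈ 16966 × 1.53/100 ≈ 260.
Year 1988: gap = -1.7 × (4.85 - 3.92) = -1.581%, loss ≈ 16966 × 1.581/100 ≈ 268.
Year 1989: gap = -1.7 × (6.58 - 3.92) = -4.522%, loss ≈ 16966 × 4.522/100 ≈ 767.
Total lost output = 1047 + 260 + 268 + 767 = 2342 billion.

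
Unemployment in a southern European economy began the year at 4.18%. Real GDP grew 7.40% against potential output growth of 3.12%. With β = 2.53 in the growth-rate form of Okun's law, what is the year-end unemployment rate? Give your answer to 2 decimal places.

Growth-rate Okun's law: g_Y = g_Y* - β × Δu, so Δu = (g_Y* - g_Y)/β.
Δu = (3.12 - 7.4)/2.53 = -4.28/2.53 = -1.69 percentage points.
Year-end unemployment = 4.18 - 1.69 = 2.49%.

2.49%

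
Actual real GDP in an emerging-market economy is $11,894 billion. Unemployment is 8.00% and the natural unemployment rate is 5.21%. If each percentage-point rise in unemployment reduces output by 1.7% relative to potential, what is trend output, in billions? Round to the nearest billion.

Unemployment gap = 8 - 5.21 = 2.79 points, so output gap = -1.7 × 2.79 = -4.743%.
Since Y = Y* × (1 + gap/100), Y* = 11894/0.95257 ≈ 12486 billion.

$12,486 billion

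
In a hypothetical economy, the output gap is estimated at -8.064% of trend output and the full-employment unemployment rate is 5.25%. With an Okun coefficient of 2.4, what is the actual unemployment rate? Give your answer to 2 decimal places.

8.61%

From Okun's law, u - u* = -(output gap)/β = -(-8.064)/2.4 = 3.36 points.
So u = 5.25 + 3.36 = 8.61%.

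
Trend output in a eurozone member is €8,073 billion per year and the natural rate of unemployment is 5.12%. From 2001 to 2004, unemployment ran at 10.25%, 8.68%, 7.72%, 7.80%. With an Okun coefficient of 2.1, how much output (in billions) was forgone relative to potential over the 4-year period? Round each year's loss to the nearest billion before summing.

€2,369 billion

Year 2001: gap = -2.1 × (10.25 - 5.12) = -10.773%, loss ≈ 8073 × 10.773/100 ≈ 870.
Year 2002: gap = -2.1 × (8.68 - 5.12) = -7.476%, loss ≈ 8073 × 7.476/100 ≈ 604.
Year 2003: gap = -2.1 × (7.72 - 5.12) = -5.46%, loss ≈ 8073 × 5.46/100 ≈ 441.
Year 2004: gap = -2.1 × (7.8 - 5.12) = -5.628%, loss ≈ 8073 × 5.628/100 ≈ 454.
Total lost output = 870 + 604 + 441 + 454 = 2369 billion.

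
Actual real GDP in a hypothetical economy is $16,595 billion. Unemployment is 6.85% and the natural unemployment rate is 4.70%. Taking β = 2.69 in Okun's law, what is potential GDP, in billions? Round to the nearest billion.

Unemployment gap = 6.85 - 4.7 = 2.15 points, so output gap = -2.69 × 2.15 = -5.7835%.
Since Y = Y* × (1 + gap/100), Y* = 16595/0.942165 ≈ 17614 billion.

$17,614 billion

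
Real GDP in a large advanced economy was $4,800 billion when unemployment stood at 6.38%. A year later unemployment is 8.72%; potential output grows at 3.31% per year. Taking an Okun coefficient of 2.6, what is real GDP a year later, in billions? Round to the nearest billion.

Δu = 8.72 - 6.38 = 2.34 points.
Okun's law (growth form): g_Y = g_Y* - β × Δu = 3.31 - 2.6 × (2.34) = 3.31 - 6.084 = -2.774%.
Real GDP in the next year = 4800 × (1 - 2.774/100) = 4800 × 0.97226 ≈ 4667 billion.

$4,667 billion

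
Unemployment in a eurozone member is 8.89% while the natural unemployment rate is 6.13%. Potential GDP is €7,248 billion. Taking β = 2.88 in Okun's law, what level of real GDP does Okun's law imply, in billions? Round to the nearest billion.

Unemployment gap = 8.89 - 6.13 = 2.76 points, so the output gap is -2.88 × 2.76 = -7.9488%.
Actual GDP = 7248 × (1 - 7.9488/100) = 7248 × 0.920512 ≈ 6672 billion.

€6,672 billion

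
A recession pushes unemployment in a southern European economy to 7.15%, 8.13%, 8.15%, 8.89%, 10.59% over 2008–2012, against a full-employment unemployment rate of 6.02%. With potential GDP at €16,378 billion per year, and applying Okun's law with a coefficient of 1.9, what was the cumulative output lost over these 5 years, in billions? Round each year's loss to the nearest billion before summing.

Year 2008: gap = -1.9 × (7.15 - 6.02) = -2.147%, loss ≈ 16378 × 2.147/100 ≈ 352.
Year 2009: gap = -1.9 × (8.13 - 6.02) = -4.009%, loss ≈ 16378 × 4.009/100 ≈ 657.
Year 2010: gap = -1.9 × (8.15 - 6.02) = -4.047%, loss ≈ 16378 × 4.047/100 ≈ 663.
Year 2011: gap = -1.9 × (8.89 - 6.02) = -5.453%, loss ≈ 16378 × 5.453/100 ≈ 893.
Year 2012: gap = -1.9 × (10.59 - 6.02) = -8.683%, loss ≈ 16378 × 8.683/100 ≈ 1422.
Total lost output = 352 + 657 + 663 + 893 + 1422 = 3987 billion.

€3,987 billion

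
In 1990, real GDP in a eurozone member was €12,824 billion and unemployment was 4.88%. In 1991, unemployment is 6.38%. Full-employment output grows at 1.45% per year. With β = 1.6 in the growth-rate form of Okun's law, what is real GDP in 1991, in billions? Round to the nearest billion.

Δu = 6.38 - 4.88 = 1.5 points.
Okun's law (growth form): g_Y = g_Y* - β × Δu = 1.45 - 1.6 × (1.50) = 1.45 - 2.4 = -0.95%.
Real GDP in the next year = 12824 × (1 - 0.95/100) = 12824 × 0.9905 ≈ 12702 billion.

€12,702 billion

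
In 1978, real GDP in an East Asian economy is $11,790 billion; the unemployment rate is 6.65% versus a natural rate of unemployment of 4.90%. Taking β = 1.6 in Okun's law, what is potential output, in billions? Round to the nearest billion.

$12,130 billion

Unemployment gap = 6.65 - 4.9 = 1.75 points, so output gap = -1.6 × 1.75 = -2.8%.
Since Y = Y* × (1 + gap/100), Y* = 11790/0.972 ≈ 12130 billion.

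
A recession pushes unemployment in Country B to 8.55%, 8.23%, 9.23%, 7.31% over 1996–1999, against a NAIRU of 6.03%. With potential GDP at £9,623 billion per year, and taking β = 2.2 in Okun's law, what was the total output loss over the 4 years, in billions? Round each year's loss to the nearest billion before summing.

Year 1996: gap = -2.2 × (8.55 - 6.03) = -5.544%, loss ≈ 9623 × 5.544/100 ≈ 533.
Year 1997: gap = -2.2 × (8.23 - 6.03) = -4.84%, loss ≈ 9623 × 4.84/100 ≈ 466.
Year 1998: gap = -2.2 × (9.23 - 6.03) = -7.04%, loss ≈ 9623 × 7.04/100 ≈ 677.
Year 1999: gap = -2.2 × (7.31 - 6.03) = -2.816%, loss ≈ 9623 × 2.816/100 ≈ 271.
Total lost output = 533 + 466 + 677 + 271 = 1947 billion.

£1,947 billion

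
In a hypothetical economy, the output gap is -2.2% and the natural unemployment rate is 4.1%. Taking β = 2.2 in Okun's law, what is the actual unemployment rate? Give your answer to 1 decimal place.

5.1%

From Okun's law, u - u* = -(output gap)/β = -(-2.2)/2.2 = 1 point.
So u = 4.1 + 1 = 5.1%.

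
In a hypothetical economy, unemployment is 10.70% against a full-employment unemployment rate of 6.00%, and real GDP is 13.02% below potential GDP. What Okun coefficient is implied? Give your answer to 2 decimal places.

β ≈ 2.77

Okun's law: output gap = -β × (u - u*).
-13.02 = -β × (10.7 - 6) = -β × 4.7, so β = 13.02/4.7 = 2.77.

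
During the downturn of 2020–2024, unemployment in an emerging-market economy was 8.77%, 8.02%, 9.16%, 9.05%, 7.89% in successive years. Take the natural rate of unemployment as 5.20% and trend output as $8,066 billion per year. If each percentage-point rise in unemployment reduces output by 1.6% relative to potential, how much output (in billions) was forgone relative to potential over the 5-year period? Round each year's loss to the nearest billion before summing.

$2,180 billion

Year 2020: gap = -1.6 × (8.77 - 5.2) = -5.712%, loss ≈ 8066 × 5.712/100 ≈ 461.
Year 2021: gap = -1.6 × (8.02 - 5.2) = -4.512%, loss ≈ 8066 × 4.512/100 ≈ 364.
Year 2022: gap = -1.6 × (9.16 - 5.2) = -6.336%, loss ≈ 8066 × 6.336/100 ≈ 511.
Year 2023: gap = -1.6 × (9.05 - 5.2) = -6.16%, loss ≈ 8066 × 6.16/100 ≈ 497.
Year 2024: gap = -1.6 × (7.89 - 5.2) = -4.304%, loss ≈ 8066 × 4.304/100 ≈ 347.
Total lost output = 461 + 364 + 511 + 497 + 347 = 2180 billion.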